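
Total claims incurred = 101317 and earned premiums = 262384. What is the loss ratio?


Loss ratio = claims / premiums
= 101317 / 262384
= 0.3861


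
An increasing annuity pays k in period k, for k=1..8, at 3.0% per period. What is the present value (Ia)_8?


(Ia)_n = sum_{k=1}^{n} k * v^k, v = 1/(1+i)
v = 0.970874
Sum computed term by term:
(Ia)_8 = 30.5003


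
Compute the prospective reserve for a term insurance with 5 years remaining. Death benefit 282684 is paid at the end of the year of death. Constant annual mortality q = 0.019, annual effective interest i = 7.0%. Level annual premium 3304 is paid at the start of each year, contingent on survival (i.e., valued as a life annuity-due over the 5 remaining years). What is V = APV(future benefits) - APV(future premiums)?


v = 1/(1+i) = 0.934579
APV(future benefits) per unit = sum_{k=0}^{4} k_p_x * q * v^(k+1) = 0.075193
APV(future benefits) = 282684 * 0.075193 = 21255.9924
Life annuity-due factor ä_{x:5} = sum_{k=0}^{4} k_p_x * v^k = 4.23458
APV(future premiums) = 3304 * 4.23458 = 13991.0521
V = 21255.9924 - 13991.0521
= 7264.9403


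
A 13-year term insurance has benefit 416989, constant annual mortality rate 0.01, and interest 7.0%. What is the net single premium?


NSP = benefit * sum_{k=0}^{n-1} k_p_x * q * v^(k+1)
With constant q=0.01, v=0.934579
Sum = 0.079482
NSP = 416989 * 0.079482
= 33143.3268


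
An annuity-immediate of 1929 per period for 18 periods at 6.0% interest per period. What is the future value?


FV = PMT * ((1+i)^n - 1) / i
= 1929 * ((1.06)^18 - 1) / 0.06
= 1929 * (2.854339 - 1) / 0.06
= 59617.0038


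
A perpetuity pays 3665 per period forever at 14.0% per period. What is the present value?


PV = PMT / i
= 3665 / 0.14
= 26178.5714


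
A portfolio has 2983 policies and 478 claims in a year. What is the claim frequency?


frequency = claims / policies
= 478 / 2983
= 0.1602


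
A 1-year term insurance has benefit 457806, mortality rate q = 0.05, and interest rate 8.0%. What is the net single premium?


NSP = benefit * q * v
v = 1/(1+i) = 0.925926
NSP = 457806 * 0.05 * 0.925926
= 21194.7222


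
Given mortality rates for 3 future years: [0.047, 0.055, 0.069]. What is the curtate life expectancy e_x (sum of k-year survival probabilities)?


e_x = sum_{k=1}^{n} k_p_x
k_p_x values:
  1_p_x = 0.953
  2_p_x = 0.900585
  3_p_x = 0.838445
e_x = 2.692


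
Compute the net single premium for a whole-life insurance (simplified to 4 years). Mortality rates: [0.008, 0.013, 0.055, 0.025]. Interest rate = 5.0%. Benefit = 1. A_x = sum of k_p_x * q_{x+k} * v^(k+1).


v = 0.952381
Year 0: k_p_x=1.0, q=0.008, term=0.007619
Year 1: k_p_x=0.992, q=0.013, term=0.011697
Year 2: k_p_x=0.979104, q=0.055, term=0.046518
Year 3: k_p_x=0.925253, q=0.025, term=0.01903
A_x = 0.0849


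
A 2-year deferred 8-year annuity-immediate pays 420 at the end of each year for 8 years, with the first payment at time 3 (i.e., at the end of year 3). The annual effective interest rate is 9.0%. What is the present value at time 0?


PV at time 2 of the 8-year annuity-immediate:
a_n = 420 * (1-(1+0.09)^(-8))/0.09 = 2324.624
Discount back 2 years to time 0:
PV = 2324.624 * (1+0.09)^(-2)
= 2324.624 * 0.84168
= 1956.5895


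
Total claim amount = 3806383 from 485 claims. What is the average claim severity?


severity = total / number
= 3806383 / 485
= 7848.2124


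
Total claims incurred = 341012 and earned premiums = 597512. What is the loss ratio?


Loss ratio = claims / premiums
= 341012 / 597512
= 0.5707


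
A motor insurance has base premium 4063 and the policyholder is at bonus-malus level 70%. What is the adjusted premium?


adjusted = base * BM_level / 100
= 4063 * 70 / 100
= 4063 * 0.7
= 2844.1


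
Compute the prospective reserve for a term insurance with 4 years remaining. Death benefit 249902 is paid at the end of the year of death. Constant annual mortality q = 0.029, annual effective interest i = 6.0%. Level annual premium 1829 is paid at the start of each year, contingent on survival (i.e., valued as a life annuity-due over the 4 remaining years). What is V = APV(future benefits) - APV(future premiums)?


v = 1/(1+i) = 0.943396
APV(future benefits) per unit = sum_{k=0}^{3} k_p_x * q * v^(k+1) = 0.096407
APV(future benefits) = 249902 * 0.096407 = 24092.2412
Life annuity-due factor ä_{x:4} = sum_{k=0}^{3} k_p_x * v^k = 3.523833
APV(future premiums) = 1829 * 3.523833 = 6445.0908
V = 24092.2412 - 6445.0908
= 17647.1503


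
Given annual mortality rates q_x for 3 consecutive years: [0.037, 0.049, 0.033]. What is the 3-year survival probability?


p_k = 1 - q_k for each year
Survival = product of (1 - q_k)
= 0.963 * 0.951 * 0.967
= 0.8856


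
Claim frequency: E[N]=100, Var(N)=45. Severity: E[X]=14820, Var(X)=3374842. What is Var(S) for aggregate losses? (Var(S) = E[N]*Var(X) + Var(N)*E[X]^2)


Var(S) = E[N]*Var(X) + Var(N)*E[X]^2
= 100*3374842 + 45*14820^2
= 337484200 + 9883458000
= 1.0221e+10


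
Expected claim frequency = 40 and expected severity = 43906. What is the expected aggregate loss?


E[S] = E[N] * E[X]
= 40 * 43906
= 1.7562e+06


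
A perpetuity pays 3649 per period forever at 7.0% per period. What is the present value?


PV = PMT / i
= 3649 / 0.07
= 52128.5714


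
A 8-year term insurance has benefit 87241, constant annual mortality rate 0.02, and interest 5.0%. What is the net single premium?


NSP = benefit * sum_{k=0}^{n-1} k_p_x * q * v^(k+1)
With constant q=0.02, v=0.952381
Sum = 0.121191
NSP = 87241 * 0.121191
= 10572.8639


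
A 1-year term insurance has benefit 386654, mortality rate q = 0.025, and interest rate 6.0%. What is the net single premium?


NSP = benefit * q * v
v = 1/(1+i) = 0.943396
NSP = 386654 * 0.025 * 0.943396
= 9119.1981


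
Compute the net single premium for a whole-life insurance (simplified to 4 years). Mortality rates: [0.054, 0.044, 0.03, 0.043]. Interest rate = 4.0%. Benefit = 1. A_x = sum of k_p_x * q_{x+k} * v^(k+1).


v = 0.961538
Year 0: k_p_x=1.0, q=0.054, term=0.051923
Year 1: k_p_x=0.946, q=0.044, term=0.038484
Year 2: k_p_x=0.904376, q=0.03, term=0.02412
Year 3: k_p_x=0.877245, q=0.043, term=0.032245
A_x = 0.1468


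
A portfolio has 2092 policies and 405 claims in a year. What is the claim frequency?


frequency = claims / policies
= 405 / 2092
= 0.1936


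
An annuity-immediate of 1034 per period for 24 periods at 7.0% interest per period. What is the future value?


FV = PMT * ((1+i)^n - 1) / i
= 1034 * ((1.07)^24 - 1) / 0.07
= 1034 * (5.072367 - 1) / 0.07
= 60154.6776


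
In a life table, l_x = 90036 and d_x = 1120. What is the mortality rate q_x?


q_x = d_x / l_x
= 1120 / 90036
= 0.0124


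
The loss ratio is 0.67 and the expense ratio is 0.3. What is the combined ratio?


Combined ratio = loss ratio + expense ratio
= 0.67 + 0.3
= 0.97


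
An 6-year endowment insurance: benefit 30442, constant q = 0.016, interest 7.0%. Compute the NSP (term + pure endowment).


Term component = 2237.8229
Pure endowment = 6_p_x * v^6 * benefit = 0.907759 * 0.666342 * 30442 = 18413.7018
NSP = 20651.5247


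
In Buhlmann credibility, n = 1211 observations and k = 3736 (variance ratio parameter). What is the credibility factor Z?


Z = n / (n + k)
= 1211 / (1211 + 3736)
= 1211 / 4947
= 0.2448


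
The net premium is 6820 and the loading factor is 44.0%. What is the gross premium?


Gross = net * (1 + loading)
= 6820 * (1 + 0.44)
= 6820 * 1.44
= 9820.8


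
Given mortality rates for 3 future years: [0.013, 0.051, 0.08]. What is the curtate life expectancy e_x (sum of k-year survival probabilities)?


e_x = sum_{k=1}^{n} k_p_x
k_p_x values:
  1_p_x = 0.987
  2_p_x = 0.936663
  3_p_x = 0.86173
e_x = 2.7854


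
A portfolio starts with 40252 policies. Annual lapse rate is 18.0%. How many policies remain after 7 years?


remaining = initial * (1 - lapse)^years
= 40252 * (1 - 0.18)^7
= 40252 * 0.249285
= 10034.2388


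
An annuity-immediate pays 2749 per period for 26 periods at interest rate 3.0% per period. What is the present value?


PV = PMT * (1 - (1+i)^(-n)) / i
= 2749 * (1 - (1+0.03)^(-26)) / 0.03
= 2749 * (1 - 0.463695) / 0.03
= 2749 * 17.876842
= 49143.4398


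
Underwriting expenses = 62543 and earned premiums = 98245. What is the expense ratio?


Expense ratio = expenses / premiums
= 62543 / 98245
= 0.6366


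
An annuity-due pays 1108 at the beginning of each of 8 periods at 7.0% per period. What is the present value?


PV_due = PMT * (1-(1+i)^(-n))/i * (1+i)
PV_immediate = 6616.1987
PV_due = 6616.1987 * 1.07
= 7079.3327


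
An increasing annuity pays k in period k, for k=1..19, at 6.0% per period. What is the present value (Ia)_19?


(Ia)_n = sum_{k=1}^{n} k * v^k, v = 1/(1+i)
v = 0.943396
Sum computed term by term:
(Ia)_19 = 92.4643


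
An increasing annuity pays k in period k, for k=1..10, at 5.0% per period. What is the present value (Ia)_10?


(Ia)_n = sum_{k=1}^{n} k * v^k, v = 1/(1+i)
v = 0.952381
Sum computed term by term:
(Ia)_10 = 39.3738


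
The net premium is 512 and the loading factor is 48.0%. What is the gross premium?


Gross = net * (1 + loading)
= 512 * (1 + 0.48)
= 512 * 1.48
= 757.76


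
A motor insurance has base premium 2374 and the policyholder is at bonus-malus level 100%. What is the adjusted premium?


adjusted = base * BM_level / 100
= 2374 * 100 / 100
= 2374 * 1.0
= 2374.0


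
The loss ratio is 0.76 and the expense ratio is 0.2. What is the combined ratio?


Combined ratio = loss ratio + expense ratio
= 0.76 + 0.2
= 0.96


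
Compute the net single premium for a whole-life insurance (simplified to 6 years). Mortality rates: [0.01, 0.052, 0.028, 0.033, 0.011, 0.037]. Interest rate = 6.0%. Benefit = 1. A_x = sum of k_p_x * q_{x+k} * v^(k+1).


v = 0.943396
Year 0: k_p_x=1.0, q=0.01, term=0.009434
Year 1: k_p_x=0.99, q=0.052, term=0.045817
Year 2: k_p_x=0.93852, q=0.028, term=0.022064
Year 3: k_p_x=0.912241, q=0.033, term=0.023845
Year 4: k_p_x=0.882137, q=0.011, term=0.007251
Year 5: k_p_x=0.872434, q=0.037, term=0.022756
A_x = 0.1312


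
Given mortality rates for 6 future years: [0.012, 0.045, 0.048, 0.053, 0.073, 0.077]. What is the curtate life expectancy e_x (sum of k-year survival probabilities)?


e_x = sum_{k=1}^{n} k_p_x
k_p_x values:
  1_p_x = 0.988
  2_p_x = 0.94354
  3_p_x = 0.89825
  4_p_x = 0.850643
  5_p_x = 0.788546
  6_p_x = 0.727828
e_x = 5.1968


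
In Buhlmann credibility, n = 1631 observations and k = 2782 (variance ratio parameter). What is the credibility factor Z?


Z = n / (n + k)
= 1631 / (1631 + 2782)
= 1631 / 4413
= 0.3696


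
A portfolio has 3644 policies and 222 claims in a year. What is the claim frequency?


frequency = claims / policies
= 222 / 3644
= 0.0609


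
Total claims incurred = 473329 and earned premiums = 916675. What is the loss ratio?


Loss ratio = claims / premiums
= 473329 / 916675
= 0.5164


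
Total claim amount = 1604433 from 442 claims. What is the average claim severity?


severity = total / number
= 1604433 / 442
= 3629.9389


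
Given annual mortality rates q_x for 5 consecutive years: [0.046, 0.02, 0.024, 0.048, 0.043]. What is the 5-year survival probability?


p_k = 1 - q_k for each year
Survival = product of (1 - q_k)
= 0.954 * 0.98 * 0.976 * 0.952 * 0.957
= 0.8313


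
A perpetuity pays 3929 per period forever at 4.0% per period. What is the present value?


PV = PMT / i
= 3929 / 0.04
= 98225.0


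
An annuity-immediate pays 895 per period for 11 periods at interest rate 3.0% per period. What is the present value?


PV = PMT * (1 - (1+i)^(-n)) / i
= 895 * (1 - (1+0.03)^(-11)) / 0.03
= 895 * (1 - 0.722421) / 0.03
= 895 * 9.252624
= 8281.0986


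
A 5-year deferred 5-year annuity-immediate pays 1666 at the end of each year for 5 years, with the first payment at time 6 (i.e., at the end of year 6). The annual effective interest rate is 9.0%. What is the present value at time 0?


PV at time 5 of the 5-year annuity-immediate:
a_n = 1666 * (1-(1+0.09)^(-5))/0.09 = 6480.159
Discount back 5 years to time 0:
PV = 6480.159 * (1+0.09)^(-5)
= 6480.159 * 0.649931
= 4211.6587


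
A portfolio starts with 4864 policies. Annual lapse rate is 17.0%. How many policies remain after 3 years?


remaining = initial * (1 - lapse)^years
= 4864 * (1 - 0.17)^3
= 4864 * 0.571787
= 2781.172


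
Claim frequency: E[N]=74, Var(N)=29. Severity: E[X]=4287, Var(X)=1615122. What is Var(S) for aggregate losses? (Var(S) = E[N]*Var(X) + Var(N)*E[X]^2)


Var(S) = E[N]*Var(X) + Var(N)*E[X]^2
= 74*1615122 + 29*4287^2
= 119519028 + 532972701
= 6.5249e+08


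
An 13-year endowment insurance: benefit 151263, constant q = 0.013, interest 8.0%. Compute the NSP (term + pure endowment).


Term component = 14585.7487
Pure endowment = 13_p_x * v^13 * benefit = 0.843574 * 0.367698 * 151263 = 46918.7975
NSP = 61504.5462


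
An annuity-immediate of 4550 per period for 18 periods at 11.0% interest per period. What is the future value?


FV = PMT * ((1+i)^n - 1) / i
= 4550 * ((1.11)^18 - 1) / 0.11
= 4550 * (6.543553 - 1) / 0.11
= 229301.5066


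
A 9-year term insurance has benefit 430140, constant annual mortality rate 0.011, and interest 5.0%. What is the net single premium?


NSP = benefit * sum_{k=0}^{n-1} k_p_x * q * v^(k+1)
With constant q=0.011, v=0.952381
Sum = 0.075101
NSP = 430140 * 0.075101
= 32304.0343


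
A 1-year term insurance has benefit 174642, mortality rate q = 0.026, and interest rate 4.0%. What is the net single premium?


NSP = benefit * q * v
v = 1/(1+i) = 0.961538
NSP = 174642 * 0.026 * 0.961538
= 4366.05


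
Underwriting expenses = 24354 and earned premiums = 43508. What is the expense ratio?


Expense ratio = expenses / premiums
= 24354 / 43508
= 0.5598


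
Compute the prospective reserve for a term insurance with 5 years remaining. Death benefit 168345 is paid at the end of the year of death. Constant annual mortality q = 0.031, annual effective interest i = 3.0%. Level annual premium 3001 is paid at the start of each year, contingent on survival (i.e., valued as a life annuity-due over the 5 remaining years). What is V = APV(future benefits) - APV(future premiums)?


v = 1/(1+i) = 0.970874
APV(future benefits) per unit = sum_{k=0}^{4} k_p_x * q * v^(k+1) = 0.133686
APV(future benefits) = 168345 * 0.133686 = 22505.3166
Life annuity-due factor ä_{x:5} = sum_{k=0}^{4} k_p_x * v^k = 4.441815
APV(future premiums) = 3001 * 4.441815 = 13329.8859
V = 22505.3166 - 13329.8859
= 9175.4307


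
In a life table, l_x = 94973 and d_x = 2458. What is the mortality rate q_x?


q_x = d_x / l_x
= 2458 / 94973
= 0.0259


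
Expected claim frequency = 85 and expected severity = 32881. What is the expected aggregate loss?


E[S] = E[N] * E[X]
= 85 * 32881
= 2.7949e+06


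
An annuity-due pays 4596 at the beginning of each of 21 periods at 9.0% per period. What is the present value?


PV_due = PMT * (1-(1+i)^(-n))/i * (1+i)
PV_immediate = 42707.1522
PV_due = 42707.1522 * 1.09
= 46550.7959


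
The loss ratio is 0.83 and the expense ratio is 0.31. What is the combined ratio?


Combined ratio = loss ratio + expense ratio
= 0.83 + 0.31
= 1.14


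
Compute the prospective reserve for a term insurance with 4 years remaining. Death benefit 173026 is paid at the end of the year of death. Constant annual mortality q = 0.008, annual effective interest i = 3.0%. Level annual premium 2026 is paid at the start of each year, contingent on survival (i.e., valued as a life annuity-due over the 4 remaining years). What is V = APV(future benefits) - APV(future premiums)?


v = 1/(1+i) = 0.970874
APV(future benefits) per unit = sum_{k=0}^{3} k_p_x * q * v^(k+1) = 0.029391
APV(future benefits) = 173026 * 0.029391 = 5085.3316
Life annuity-due factor ä_{x:4} = sum_{k=0}^{3} k_p_x * v^k = 3.784035
APV(future premiums) = 2026 * 3.784035 = 7666.4549
V = 5085.3316 - 7666.4549
= -2581.1233


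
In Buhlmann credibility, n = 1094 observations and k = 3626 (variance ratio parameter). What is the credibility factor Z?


Z = n / (n + k)
= 1094 / (1094 + 3626)
= 1094 / 4720
= 0.2318


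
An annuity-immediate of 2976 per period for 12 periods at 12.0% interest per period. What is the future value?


FV = PMT * ((1+i)^n - 1) / i
= 2976 * ((1.12)^12 - 1) / 0.12
= 2976 * (3.895976 - 1) / 0.12
= 71820.2046


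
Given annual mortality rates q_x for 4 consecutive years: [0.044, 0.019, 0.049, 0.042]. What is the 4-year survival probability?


p_k = 1 - q_k for each year
Survival = product of (1 - q_k)
= 0.956 * 0.981 * 0.951 * 0.958
= 0.8544


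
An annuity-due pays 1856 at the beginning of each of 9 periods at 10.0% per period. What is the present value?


PV_due = PMT * (1-(1+i)^(-n))/i * (1+i)
PV_immediate = 10688.7482
PV_due = 10688.7482 * 1.1
= 11757.623


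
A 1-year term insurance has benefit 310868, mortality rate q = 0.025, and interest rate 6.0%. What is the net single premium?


NSP = benefit * q * v
v = 1/(1+i) = 0.943396
NSP = 310868 * 0.025 * 0.943396
= 7331.7925


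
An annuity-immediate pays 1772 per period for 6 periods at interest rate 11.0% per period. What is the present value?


PV = PMT * (1 - (1+i)^(-n)) / i
= 1772 * (1 - (1+0.11)^(-6)) / 0.11
= 1772 * (1 - 0.534641) / 0.11
= 1772 * 4.230538
= 7496.5131


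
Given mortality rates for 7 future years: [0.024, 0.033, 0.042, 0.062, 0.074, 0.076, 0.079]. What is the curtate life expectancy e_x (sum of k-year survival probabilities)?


e_x = sum_{k=1}^{n} k_p_x
k_p_x values:
  1_p_x = 0.976
  2_p_x = 0.943792
  3_p_x = 0.904153
  4_p_x = 0.848095
  5_p_x = 0.785336
  6_p_x = 0.725651
  7_p_x = 0.668324
e_x = 5.8514


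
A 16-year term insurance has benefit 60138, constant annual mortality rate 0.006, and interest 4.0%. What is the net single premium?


NSP = benefit * sum_{k=0}^{n-1} k_p_x * q * v^(k+1)
With constant q=0.006, v=0.961538
Sum = 0.067187
NSP = 60138 * 0.067187
= 4040.5195


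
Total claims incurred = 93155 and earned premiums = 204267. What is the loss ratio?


Loss ratio = claims / premiums
= 93155 / 204267
= 0.456


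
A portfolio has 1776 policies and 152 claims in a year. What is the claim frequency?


frequency = claims / policies
= 152 / 1776
= 0.0856


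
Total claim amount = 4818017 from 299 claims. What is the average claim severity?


severity = total / number
= 4818017 / 299
= 16113.7692


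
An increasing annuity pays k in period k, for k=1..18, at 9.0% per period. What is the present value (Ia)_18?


(Ia)_n = sum_{k=1}^{n} k * v^k, v = 1/(1+i)
v = 0.917431
Sum computed term by term:
(Ia)_18 = 63.6416


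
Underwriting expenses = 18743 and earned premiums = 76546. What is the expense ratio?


Expense ratio = expenses / premiums
= 18743 / 76546
= 0.2449


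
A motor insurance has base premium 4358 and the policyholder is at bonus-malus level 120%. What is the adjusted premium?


adjusted = base * BM_level / 100
= 4358 * 120 / 100
= 4358 * 1.2
= 5229.6


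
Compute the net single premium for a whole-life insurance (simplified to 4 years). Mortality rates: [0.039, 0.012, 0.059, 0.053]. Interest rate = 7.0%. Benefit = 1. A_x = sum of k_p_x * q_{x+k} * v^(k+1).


v = 0.934579
Year 0: k_p_x=1.0, q=0.039, term=0.036449
Year 1: k_p_x=0.961, q=0.012, term=0.010072
Year 2: k_p_x=0.949468, q=0.059, term=0.045728
Year 3: k_p_x=0.893449, q=0.053, term=0.036125
A_x = 0.1284


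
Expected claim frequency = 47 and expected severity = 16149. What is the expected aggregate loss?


E[S] = E[N] * E[X]
= 47 * 16149
= 759003


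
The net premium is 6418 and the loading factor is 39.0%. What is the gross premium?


Gross = net * (1 + loading)
= 6418 * (1 + 0.39)
= 6418 * 1.39
= 8921.02


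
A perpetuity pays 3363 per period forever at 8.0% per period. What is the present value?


PV = PMT / i
= 3363 / 0.08
= 42037.5


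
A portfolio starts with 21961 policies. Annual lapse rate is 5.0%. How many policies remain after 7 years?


remaining = initial * (1 - lapse)^years
= 21961 * (1 - 0.05)^7
= 21961 * 0.698337
= 15336.1854


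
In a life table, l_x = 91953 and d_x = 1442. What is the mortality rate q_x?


q_x = d_x / l_x
= 1442 / 91953
= 0.0157


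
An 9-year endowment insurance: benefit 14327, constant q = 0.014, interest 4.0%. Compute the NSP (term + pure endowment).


Term component = 1415.7105
Pure endowment = 9_p_x * v^9 * benefit = 0.88083 * 0.702587 * 14327 = 8866.4025
NSP = 10282.1129


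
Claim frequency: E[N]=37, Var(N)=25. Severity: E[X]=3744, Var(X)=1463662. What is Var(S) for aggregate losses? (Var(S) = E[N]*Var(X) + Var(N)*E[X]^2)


Var(S) = E[N]*Var(X) + Var(N)*E[X]^2
= 37*1463662 + 25*3744^2
= 54155494 + 350438400
= 4.0459e+08


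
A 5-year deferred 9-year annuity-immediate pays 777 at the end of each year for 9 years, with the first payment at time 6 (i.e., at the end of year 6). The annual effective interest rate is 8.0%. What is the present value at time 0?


PV at time 5 of the 9-year annuity-immediate:
a_n = 777 * (1-(1+0.08)^(-9))/0.08 = 4853.8319
Discount back 5 years to time 0:
PV = 4853.8319 * (1+0.08)^(-5)
= 4853.8319 * 0.680583
= 3303.4364


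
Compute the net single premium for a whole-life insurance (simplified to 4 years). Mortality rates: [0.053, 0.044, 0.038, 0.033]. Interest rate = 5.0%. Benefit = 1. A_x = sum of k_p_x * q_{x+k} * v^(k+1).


v = 0.952381
Year 0: k_p_x=1.0, q=0.053, term=0.050476
Year 1: k_p_x=0.947, q=0.044, term=0.037794
Year 2: k_p_x=0.905332, q=0.038, term=0.029718
Year 3: k_p_x=0.870929, q=0.033, term=0.023645
A_x = 0.1416


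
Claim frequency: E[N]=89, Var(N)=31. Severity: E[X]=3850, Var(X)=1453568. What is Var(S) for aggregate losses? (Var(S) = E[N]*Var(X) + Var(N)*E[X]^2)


Var(S) = E[N]*Var(X) + Var(N)*E[X]^2
= 89*1453568 + 31*3850^2
= 129367552 + 459497500
= 5.8887e+08


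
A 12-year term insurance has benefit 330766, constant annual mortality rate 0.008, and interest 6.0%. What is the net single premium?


NSP = benefit * sum_{k=0}^{n-1} k_p_x * q * v^(k+1)
With constant q=0.008, v=0.943396
Sum = 0.064552
NSP = 330766 * 0.064552
= 21351.7423


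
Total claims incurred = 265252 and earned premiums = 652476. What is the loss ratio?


Loss ratio = claims / premiums
= 265252 / 652476
= 0.4065


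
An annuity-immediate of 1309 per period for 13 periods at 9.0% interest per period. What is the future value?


FV = PMT * ((1+i)^n - 1) / i
= 1309 * ((1.09)^13 - 1) / 0.09
= 1309 * (3.065805 - 1) / 0.09
= 30045.9804


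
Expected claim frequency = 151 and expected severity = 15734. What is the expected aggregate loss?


E[S] = E[N] * E[X]
= 151 * 15734
= 2.3758e+06


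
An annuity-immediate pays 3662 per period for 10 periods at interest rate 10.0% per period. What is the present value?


PV = PMT * (1 - (1+i)^(-n)) / i
= 3662 * (1 - (1+0.1)^(-10)) / 0.1
= 3662 * (1 - 0.385543) / 0.1
= 3662 * 6.144567
= 22501.4047


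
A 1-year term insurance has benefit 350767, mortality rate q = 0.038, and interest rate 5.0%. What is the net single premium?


NSP = benefit * q * v
v = 1/(1+i) = 0.952381
NSP = 350767 * 0.038 * 0.952381
= 12694.4248


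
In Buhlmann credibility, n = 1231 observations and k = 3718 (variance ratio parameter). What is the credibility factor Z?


Z = n / (n + k)
= 1231 / (1231 + 3718)
= 1231 / 4949
= 0.2487


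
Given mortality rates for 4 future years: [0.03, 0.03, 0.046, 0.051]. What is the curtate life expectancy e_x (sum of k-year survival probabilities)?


e_x = sum_{k=1}^{n} k_p_x
k_p_x values:
  1_p_x = 0.97
  2_p_x = 0.9409
  3_p_x = 0.897619
  4_p_x = 0.85184
e_x = 3.6604


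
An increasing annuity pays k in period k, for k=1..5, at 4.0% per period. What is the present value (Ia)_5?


(Ia)_n = sum_{k=1}^{n} k * v^k, v = 1/(1+i)
v = 0.961538
Sum computed term by term:
(Ia)_5 = 13.0065


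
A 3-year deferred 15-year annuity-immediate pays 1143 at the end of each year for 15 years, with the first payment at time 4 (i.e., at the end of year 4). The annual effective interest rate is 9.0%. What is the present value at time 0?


PV at time 3 of the 15-year annuity-immediate:
a_n = 1143 * (1-(1+0.09)^(-15))/0.09 = 9213.3669
Discount back 3 years to time 0:
PV = 9213.3669 * (1+0.09)^(-3)
= 9213.3669 * 0.772183
= 7114.4097


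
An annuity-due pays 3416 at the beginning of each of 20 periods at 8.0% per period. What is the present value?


PV_due = PMT * (1-(1+i)^(-n))/i * (1+i)
PV_immediate = 33538.7915
PV_due = 33538.7915 * 1.08
= 36221.8949


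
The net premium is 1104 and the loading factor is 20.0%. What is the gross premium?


Gross = net * (1 + loading)
= 1104 * (1 + 0.2)
= 1104 * 1.2
= 1324.8


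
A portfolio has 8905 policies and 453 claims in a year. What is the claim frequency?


frequency = claims / policies
= 453 / 8905
= 0.0509


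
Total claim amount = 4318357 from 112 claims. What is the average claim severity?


severity = total / number
= 4318357 / 112
= 38556.7589


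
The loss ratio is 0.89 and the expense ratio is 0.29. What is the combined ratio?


Combined ratio = loss ratio + expense ratio
= 0.89 + 0.29
= 1.18


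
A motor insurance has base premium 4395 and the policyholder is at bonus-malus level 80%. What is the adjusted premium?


adjusted = base * BM_level / 100
= 4395 * 80 / 100
= 4395 * 0.8
= 3516.0


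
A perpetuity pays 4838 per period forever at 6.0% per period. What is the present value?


PV = PMT / i
= 4838 / 0.06
= 80633.3333


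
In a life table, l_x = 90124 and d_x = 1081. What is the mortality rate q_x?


q_x = d_x / l_x
= 1081 / 90124
= 0.012


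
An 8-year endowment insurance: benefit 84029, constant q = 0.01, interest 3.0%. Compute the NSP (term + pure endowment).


Term component = 5705.0821
Pure endowment = 8_p_x * v^8 * benefit = 0.922745 * 0.789409 * 84029 = 61208.6716
NSP = 66913.7537


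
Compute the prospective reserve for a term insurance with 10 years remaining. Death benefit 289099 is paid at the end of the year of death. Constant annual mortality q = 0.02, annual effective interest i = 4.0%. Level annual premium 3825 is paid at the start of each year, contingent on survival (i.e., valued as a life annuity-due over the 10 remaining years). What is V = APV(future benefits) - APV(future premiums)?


v = 1/(1+i) = 0.961538
APV(future benefits) per unit = sum_{k=0}^{9} k_p_x * q * v^(k+1) = 0.149338
APV(future benefits) = 289099 * 0.149338 = 43173.5521
Life annuity-due factor ä_{x:10} = sum_{k=0}^{9} k_p_x * v^k = 7.765591
APV(future premiums) = 3825 * 7.765591 = 29703.3871
V = 43173.5521 - 29703.3871
= 13470.165


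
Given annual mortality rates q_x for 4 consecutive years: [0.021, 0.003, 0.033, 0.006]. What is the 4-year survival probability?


p_k = 1 - q_k for each year
Survival = product of (1 - q_k)
= 0.979 * 0.997 * 0.967 * 0.994
= 0.9382


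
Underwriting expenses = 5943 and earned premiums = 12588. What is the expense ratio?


Expense ratio = expenses / premiums
= 5943 / 12588
= 0.4721


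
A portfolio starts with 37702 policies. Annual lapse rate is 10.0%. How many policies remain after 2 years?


remaining = initial * (1 - lapse)^years
= 37702 * (1 - 0.1)^2
= 37702 * 0.81
= 30538.62


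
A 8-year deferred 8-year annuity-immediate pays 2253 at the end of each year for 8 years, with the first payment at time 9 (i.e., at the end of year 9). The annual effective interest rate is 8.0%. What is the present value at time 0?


PV at time 8 of the 8-year annuity-immediate:
a_n = 2253 * (1-(1+0.08)^(-8))/0.08 = 12947.1775
Discount back 8 years to time 0:
PV = 12947.1775 * (1+0.08)^(-8)
= 12947.1775 * 0.540269
= 6994.9572


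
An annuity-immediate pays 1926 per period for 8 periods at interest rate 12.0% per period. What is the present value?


PV = PMT * (1 - (1+i)^(-n)) / i
= 1926 * (1 - (1+0.12)^(-8)) / 0.12
= 1926 * (1 - 0.403883) / 0.12
= 1926 * 4.96764
= 9567.6742


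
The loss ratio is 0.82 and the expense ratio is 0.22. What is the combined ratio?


Combined ratio = loss ratio + expense ratio
= 0.82 + 0.22
= 1.04


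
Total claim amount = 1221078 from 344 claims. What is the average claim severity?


severity = total / number
= 1221078 / 344
= 3549.6453


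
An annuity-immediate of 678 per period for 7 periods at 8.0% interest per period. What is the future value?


FV = PMT * ((1+i)^n - 1) / i
= 678 * ((1.08)^7 - 1) / 0.08
= 678 * (1.713824 - 1) / 0.08
= 6049.6607


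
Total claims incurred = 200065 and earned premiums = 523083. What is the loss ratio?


Loss ratio = claims / premiums
= 200065 / 523083
= 0.3825


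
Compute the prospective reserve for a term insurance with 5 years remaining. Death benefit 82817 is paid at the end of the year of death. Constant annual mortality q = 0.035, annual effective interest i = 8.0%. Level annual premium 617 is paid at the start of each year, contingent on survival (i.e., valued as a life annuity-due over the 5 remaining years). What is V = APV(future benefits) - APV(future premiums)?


v = 1/(1+i) = 0.925926
APV(future benefits) per unit = sum_{k=0}^{4} k_p_x * q * v^(k+1) = 0.131012
APV(future benefits) = 82817 * 0.131012 = 10850.0321
Life annuity-due factor ä_{x:5} = sum_{k=0}^{4} k_p_x * v^k = 4.04266
APV(future premiums) = 617 * 4.04266 = 2494.3213
V = 10850.0321 - 2494.3213
= 8355.7107


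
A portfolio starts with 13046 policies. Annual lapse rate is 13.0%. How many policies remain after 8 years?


remaining = initial * (1 - lapse)^years
= 13046 * (1 - 0.13)^8
= 13046 * 0.328212
= 4281.8495


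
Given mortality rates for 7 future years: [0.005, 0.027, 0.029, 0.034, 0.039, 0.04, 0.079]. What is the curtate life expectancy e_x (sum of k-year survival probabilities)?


e_x = sum_{k=1}^{n} k_p_x
k_p_x values:
  1_p_x = 0.995
  2_p_x = 0.968135
  3_p_x = 0.940059
  4_p_x = 0.908097
  5_p_x = 0.872681
  6_p_x = 0.837774
  7_p_x = 0.77159
e_x = 6.2933


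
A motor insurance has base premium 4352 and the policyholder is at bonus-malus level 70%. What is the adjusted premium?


adjusted = base * BM_level / 100
= 4352 * 70 / 100
= 4352 * 0.7
= 3046.4


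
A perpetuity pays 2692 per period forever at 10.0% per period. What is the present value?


PV = PMT / i
= 2692 / 0.1
= 26920.0


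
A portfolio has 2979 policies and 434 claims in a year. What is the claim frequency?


frequency = claims / policies
= 434 / 2979
= 0.1457


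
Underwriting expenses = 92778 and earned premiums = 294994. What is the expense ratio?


Expense ratio = expenses / premiums
= 92778 / 294994
= 0.3145


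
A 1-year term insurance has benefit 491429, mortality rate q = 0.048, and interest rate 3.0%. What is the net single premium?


NSP = benefit * q * v
v = 1/(1+i) = 0.970874
NSP = 491429 * 0.048 * 0.970874
= 22901.5456


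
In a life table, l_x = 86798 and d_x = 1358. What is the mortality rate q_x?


q_x = d_x / l_x
= 1358 / 86798
= 0.0156


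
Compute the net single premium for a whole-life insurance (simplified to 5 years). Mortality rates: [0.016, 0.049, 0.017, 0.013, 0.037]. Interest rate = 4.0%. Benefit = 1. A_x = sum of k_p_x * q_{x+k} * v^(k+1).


v = 0.961538
Year 0: k_p_x=1.0, q=0.016, term=0.015385
Year 1: k_p_x=0.984, q=0.049, term=0.044578
Year 2: k_p_x=0.935784, q=0.017, term=0.014142
Year 3: k_p_x=0.919876, q=0.013, term=0.010222
Year 4: k_p_x=0.907917, q=0.037, term=0.027611
A_x = 0.1119


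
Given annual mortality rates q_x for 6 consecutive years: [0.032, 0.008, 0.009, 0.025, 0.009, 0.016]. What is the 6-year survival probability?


p_k = 1 - q_k for each year
Survival = product of (1 - q_k)
= 0.968 * 0.992 * 0.991 * 0.975 * 0.991 * 0.984
= 0.9048


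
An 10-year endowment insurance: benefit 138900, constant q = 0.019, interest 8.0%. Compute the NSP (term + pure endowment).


Term component = 16465.2529
Pure endowment = 10_p_x * v^10 * benefit = 0.825449 * 0.463193 * 138900 = 53107.3663
NSP = 69572.6193


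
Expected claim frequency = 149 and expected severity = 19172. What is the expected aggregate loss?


E[S] = E[N] * E[X]
= 149 * 19172
= 2.8566e+06


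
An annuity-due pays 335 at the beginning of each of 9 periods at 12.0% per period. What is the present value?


PV_due = PMT * (1-(1+i)^(-n))/i * (1+i)
PV_immediate = 1784.9637
PV_due = 1784.9637 * 1.12
= 1999.1593


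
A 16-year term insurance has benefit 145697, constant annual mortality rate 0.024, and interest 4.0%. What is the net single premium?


NSP = benefit * sum_{k=0}^{n-1} k_p_x * q * v^(k+1)
With constant q=0.024, v=0.961538
Sum = 0.239264
NSP = 145697 * 0.239264
= 34860.0527


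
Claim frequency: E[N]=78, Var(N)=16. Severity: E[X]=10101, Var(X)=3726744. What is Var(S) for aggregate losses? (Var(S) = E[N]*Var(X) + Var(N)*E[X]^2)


Var(S) = E[N]*Var(X) + Var(N)*E[X]^2
= 78*3726744 + 16*10101^2
= 290686032 + 1632483216
= 1.9232e+09


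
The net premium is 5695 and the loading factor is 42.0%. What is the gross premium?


Gross = net * (1 + loading)
= 5695 * (1 + 0.42)
= 5695 * 1.42
= 8086.9


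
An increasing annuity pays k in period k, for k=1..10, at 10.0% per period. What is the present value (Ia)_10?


(Ia)_n = sum_{k=1}^{n} k * v^k, v = 1/(1+i)
v = 0.909091
Sum computed term by term:
(Ia)_10 = 29.0359


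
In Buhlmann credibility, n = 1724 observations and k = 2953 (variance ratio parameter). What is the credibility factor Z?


Z = n / (n + k)
= 1724 / (1724 + 2953)
= 1724 / 4677
= 0.3686


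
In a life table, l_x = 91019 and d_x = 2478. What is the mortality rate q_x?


q_x = d_x / l_x
= 2478 / 91019
= 0.0272


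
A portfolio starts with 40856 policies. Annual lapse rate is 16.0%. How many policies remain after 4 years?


remaining = initial * (1 - lapse)^years
= 40856 * (1 - 0.16)^4
= 40856 * 0.497871
= 20341.0323


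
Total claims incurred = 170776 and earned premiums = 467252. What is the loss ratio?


Loss ratio = claims / premiums
= 170776 / 467252
= 0.3655


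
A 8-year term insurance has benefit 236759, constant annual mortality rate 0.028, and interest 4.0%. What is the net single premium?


NSP = benefit * sum_{k=0}^{n-1} k_p_x * q * v^(k+1)
With constant q=0.028, v=0.961538
Sum = 0.17204
NSP = 236759 * 0.17204
= 40732.0538


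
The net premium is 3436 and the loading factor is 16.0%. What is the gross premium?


Gross = net * (1 + loading)
= 3436 * (1 + 0.16)
= 3436 * 1.16
= 3985.76


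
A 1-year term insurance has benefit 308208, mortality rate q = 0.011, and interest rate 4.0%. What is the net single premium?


NSP = benefit * q * v
v = 1/(1+i) = 0.961538
NSP = 308208 * 0.011 * 0.961538
= 3259.8923


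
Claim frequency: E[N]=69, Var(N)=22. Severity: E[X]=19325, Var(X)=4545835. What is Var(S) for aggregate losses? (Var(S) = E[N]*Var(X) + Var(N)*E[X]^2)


Var(S) = E[N]*Var(X) + Var(N)*E[X]^2
= 69*4545835 + 22*19325^2
= 313662615 + 8216023750
= 8.5297e+09


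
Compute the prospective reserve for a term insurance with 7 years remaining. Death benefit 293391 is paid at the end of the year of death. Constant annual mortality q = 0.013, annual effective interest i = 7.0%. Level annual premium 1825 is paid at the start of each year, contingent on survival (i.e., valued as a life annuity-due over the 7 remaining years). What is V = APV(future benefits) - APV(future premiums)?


v = 1/(1+i) = 0.934579
APV(future benefits) per unit = sum_{k=0}^{6} k_p_x * q * v^(k+1) = 0.067625
APV(future benefits) = 293391 * 0.067625 = 19840.4744
Life annuity-due factor ä_{x:7} = sum_{k=0}^{6} k_p_x * v^k = 5.566032
APV(future premiums) = 1825 * 5.566032 = 10158.0082
V = 19840.4744 - 10158.0082
= 9682.4662


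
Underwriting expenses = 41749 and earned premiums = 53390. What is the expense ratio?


Expense ratio = expenses / premiums
= 41749 / 53390
= 0.782


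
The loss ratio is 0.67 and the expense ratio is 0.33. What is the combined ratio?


Combined ratio = loss ratio + expense ratio
= 0.67 + 0.33
= 1.0


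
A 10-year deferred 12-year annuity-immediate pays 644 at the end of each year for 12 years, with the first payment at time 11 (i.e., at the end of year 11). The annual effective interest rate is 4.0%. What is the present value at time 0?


PV at time 10 of the 12-year annuity-immediate:
a_n = 644 * (1-(1+0.04)^(-12))/0.04 = 6043.9875
Discount back 10 years to time 0:
PV = 6043.9875 * (1+0.04)^(-10)
= 6043.9875 * 0.675564
= 4083.1014


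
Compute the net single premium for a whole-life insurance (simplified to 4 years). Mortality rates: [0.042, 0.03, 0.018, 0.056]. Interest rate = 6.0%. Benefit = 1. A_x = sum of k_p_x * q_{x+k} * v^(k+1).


v = 0.943396
Year 0: k_p_x=1.0, q=0.042, term=0.039623
Year 1: k_p_x=0.958, q=0.03, term=0.025578
Year 2: k_p_x=0.92926, q=0.018, term=0.014044
Year 3: k_p_x=0.912533, q=0.056, term=0.040477
A_x = 0.1197


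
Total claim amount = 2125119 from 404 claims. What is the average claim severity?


severity = total / number
= 2125119 / 404
= 5260.1955


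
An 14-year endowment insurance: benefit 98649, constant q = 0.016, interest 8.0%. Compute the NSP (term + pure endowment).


Term component = 11975.2787
Pure endowment = 14_p_x * v^14 * benefit = 0.797869 * 0.340461 * 98649 = 26797.3278
NSP = 38772.6065


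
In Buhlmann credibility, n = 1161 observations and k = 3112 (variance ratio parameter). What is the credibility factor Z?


Z = n / (n + k)
= 1161 / (1161 + 3112)
= 1161 / 4273
= 0.2717


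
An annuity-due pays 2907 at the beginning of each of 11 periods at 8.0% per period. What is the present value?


PV_due = PMT * (1-(1+i)^(-n))/i * (1+i)
PV_immediate = 20752.9691
PV_due = 20752.9691 * 1.08
= 22413.2066


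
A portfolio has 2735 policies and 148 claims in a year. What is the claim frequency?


frequency = claims / policies
= 148 / 2735
= 0.0541


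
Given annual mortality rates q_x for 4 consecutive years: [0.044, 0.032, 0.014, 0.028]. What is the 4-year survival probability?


p_k = 1 - q_k for each year
Survival = product of (1 - q_k)
= 0.956 * 0.968 * 0.986 * 0.972
= 0.8869


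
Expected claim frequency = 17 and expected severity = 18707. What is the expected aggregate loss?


E[S] = E[N] * E[X]
= 17 * 18707
= 318019


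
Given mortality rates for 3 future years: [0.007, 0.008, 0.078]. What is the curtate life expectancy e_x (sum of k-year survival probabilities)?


e_x = sum_{k=1}^{n} k_p_x
k_p_x values:
  1_p_x = 0.993
  2_p_x = 0.985056
  3_p_x = 0.908222
e_x = 2.8863


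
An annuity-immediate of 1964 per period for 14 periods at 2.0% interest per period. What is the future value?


FV = PMT * ((1+i)^n - 1) / i
= 1964 * ((1.02)^14 - 1) / 0.02
= 1964 * (1.319479 - 1) / 0.02
= 31372.8145


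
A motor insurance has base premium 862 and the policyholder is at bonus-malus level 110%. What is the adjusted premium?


adjusted = base * BM_level / 100
= 862 * 110 / 100
= 862 * 1.1
= 948.2


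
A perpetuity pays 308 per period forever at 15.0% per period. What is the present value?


PV = PMT / i
= 308 / 0.15
= 2053.3333


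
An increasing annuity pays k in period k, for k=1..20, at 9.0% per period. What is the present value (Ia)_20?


(Ia)_n = sum_{k=1}^{n} k * v^k, v = 1/(1+i)
v = 0.917431
Sum computed term by term:
(Ia)_20 = 70.9055


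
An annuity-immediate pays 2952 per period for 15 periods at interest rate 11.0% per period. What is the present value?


PV = PMT * (1 - (1+i)^(-n)) / i
= 2952 * (1 - (1+0.11)^(-15)) / 0.11
= 2952 * (1 - 0.209004) / 0.11
= 2952 * 7.19087
= 21227.447


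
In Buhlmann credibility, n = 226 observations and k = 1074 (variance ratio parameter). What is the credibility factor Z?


Z = n / (n + k)
= 226 / (226 + 1074)
= 226 / 1300
= 0.1738
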